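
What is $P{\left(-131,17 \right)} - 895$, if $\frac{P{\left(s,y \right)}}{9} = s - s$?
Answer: $-895$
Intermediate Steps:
$P{\left(s,y \right)} = 0$ ($P{\left(s,y \right)} = 9 \left(s - s\right) = 9 \cdot 0 = 0$)
$P{\left(-131,17 \right)} - 895 = 0 - 895 = -895$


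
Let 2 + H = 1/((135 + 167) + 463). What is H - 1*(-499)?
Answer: 380206/765 ≈ 497.00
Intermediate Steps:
H = -1529/765 (H = -2 + 1/((135 + 167) + 463) = -2 + 1/(302 + 463) = -2 + 1/765 = -1529/765 ≈ -1.9987)
H - 1*(-499) = -1529/765 - 1*(-499) = -1529/765 + 499 = 380206/765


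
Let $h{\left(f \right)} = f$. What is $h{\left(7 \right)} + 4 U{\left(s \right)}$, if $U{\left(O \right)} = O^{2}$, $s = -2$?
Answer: $23$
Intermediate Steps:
$h{\left(7 \right)} + 4 U{\left(s \right)} = 7 + 4 \left(-2\right)^{2} = 7 + 4 \cdot 4 = 7 + 16 = 23$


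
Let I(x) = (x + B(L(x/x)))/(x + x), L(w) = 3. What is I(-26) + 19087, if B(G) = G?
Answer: 992547/52 ≈ 19087.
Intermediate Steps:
I(x) = (3 + x)/(2*x) (I(x) = (x + 3)/(x + x) = (3 + x)/((2*x)) = (3 + x)*(1/(2*x)) = (3 + x)/(2*x))
I(-26) + 19087 = (½)*(3 - 26)/(-26) + 19087 = (½)*(-1/26)*(-23) + 19087 = 23/52 + 19087 = 992547/52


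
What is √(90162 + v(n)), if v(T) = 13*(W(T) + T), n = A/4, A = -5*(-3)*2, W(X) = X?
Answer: √90357 ≈ 300.59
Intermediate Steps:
A = 30 (A = 15*2 = 30)
n = 15/2 (n = 30/4 = (¼)*30 = 15/2 ≈ 7.5000)
v(T) = 26*T (v(T) = 13*(T + T) = 13*(2*T) = 26*T)
√(90162 + v(n)) = √(90162 + 26*(15/2)) = √(90162 + 195) = √90357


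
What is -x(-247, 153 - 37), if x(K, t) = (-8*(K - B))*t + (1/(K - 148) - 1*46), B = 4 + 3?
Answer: -93088069/395 ≈ -2.3567e+5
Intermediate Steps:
B = 7
x(K, t) = -46 + 1/(-148 + K) + t*(56 - 8*K) (x(K, t) = (-8*(K - 1*7))*t + (1/(K - 148) - 1*46) = (-8*(K - 7))*t + (1/(-148 + K) - 46) = (-8*(-7 + K))*t + (-46 + 1/(-148 + K)) = (56 - 8*K)*t + (-46 + 1/(-148 + K)) = t*(56 - 8*K) + (-46 + 1/(-148 + K)) = -46 + 1/(-148 + K) + t*(56 - 8*K))
-x(-247, 153 - 37) = -(6809 - 8288*(153 - 37) - 46*(-247) - 8*(153 - 37)*(-247)² + 1240*(-247)*(153 - 37))/(-148 - 247) = -(6809 - 8288*116 + 11362 - 8*116*61009 + 1240*(-247)*116)/(-395) = -(-1)*(6809 - 961408 + 11362 - 56616352 - 35528480)/395 = -(-1)*(-93088069)/395 = -1*93088069/395 = -93088069/395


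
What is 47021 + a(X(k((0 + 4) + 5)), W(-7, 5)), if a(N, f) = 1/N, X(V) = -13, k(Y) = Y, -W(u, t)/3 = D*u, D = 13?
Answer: 611272/13 ≈ 47021.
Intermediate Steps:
W(u, t) = -39*u
47021 + a(X(k((0 + 4) + 5)), W(-7, 5)) = 47021 + 1/(-13) = 47021 - 1/13 = 611272/13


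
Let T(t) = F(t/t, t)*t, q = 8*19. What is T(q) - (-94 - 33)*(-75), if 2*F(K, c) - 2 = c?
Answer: 2179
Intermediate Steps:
F(K, c) = 1 + c/2
q = 152
T(t) = t*(1 + t/2) (T(t) = (1 + t/2)*t = t*(1 + t/2))
T(q) - (-94 - 33)*(-75) = (½)*152*(2 + 152) - (-94 - 33)*(-75) = (½)*152*154 - (-127)*(-75) = 11704 - 1*9525 = 11704 - 9525 = 2179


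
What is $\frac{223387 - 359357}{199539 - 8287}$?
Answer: $- \frac{67985}{95626} \approx -0.71095$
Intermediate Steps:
$\frac{223387 - 359357}{199539 - 8287} = - \frac{135970}{191252} = \left(-135970\right) \frac{1}{191252} = - \frac{67985}{95626}$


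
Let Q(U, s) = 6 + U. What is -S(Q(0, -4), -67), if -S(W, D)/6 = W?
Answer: 36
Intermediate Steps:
S(W, D) = -6*W
-S(Q(0, -4), -67) = -(-6)*(6 + 0) = -(-6)*6 = -1*(-36) = 36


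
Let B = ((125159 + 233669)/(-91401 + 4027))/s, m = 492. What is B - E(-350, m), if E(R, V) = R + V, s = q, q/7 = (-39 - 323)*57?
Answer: -448014376619/3155031453 ≈ -142.00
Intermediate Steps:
q = -144438 (q = 7*((-39 - 323)*57) = 7*(-362*57) = 7*(-20634) = -144438)
s = -144438
B = 89707/3155031453 (B = ((125159 + 233669)/(-91401 + 4027))/(-144438) = (358828/(-87374))*(-1/144438) = (358828*(-1/87374))*(-1/144438) = -179414/43687*(-1/144438) = 89707/3155031453 ≈ 2.8433e-5)
B - E(-350, m) = 89707/3155031453 - (-350 + 492) = 89707/3155031453 - 1*142 = 89707/3155031453 - 142 = -448014376619/3155031453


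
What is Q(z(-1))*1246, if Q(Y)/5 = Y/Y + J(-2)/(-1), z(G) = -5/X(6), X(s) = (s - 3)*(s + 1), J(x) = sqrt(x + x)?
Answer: 6230 - 12460*I ≈ 6230.0 - 12460.0*I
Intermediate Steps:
J(x) = sqrt(2)*sqrt(x) (J(x) = sqrt(2*x) = sqrt(2)*sqrt(x))
X(s) = (1 + s)*(-3 + s) (X(s) = (-3 + s)*(1 + s) = (1 + s)*(-3 + s))
z(G) = -5/21 (z(G) = -5/(-3 + 6**2 - 2*6) = -5/(-3 + 36 - 12) = -5/21)
Q(Y) = 5 - 10*I (Q(Y) = 5*(Y/Y + (sqrt(2)*sqrt(-2))/(-1)) = 5*(1 + (sqrt(2)*(I*sqrt(2)))*(-1)) = 5*(1 + (2*I)*(-1)) = 5*(1 - 2*I) = 5 - 10*I)
Q(z(-1))*1246 = (5 - 10*I)*1246 = 6230 - 12460*I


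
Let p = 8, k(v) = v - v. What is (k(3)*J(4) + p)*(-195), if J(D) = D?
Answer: -1560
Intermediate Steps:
k(v) = 0
(k(3)*J(4) + p)*(-195) = (0*4 + 8)*(-195) = (0 + 8)*(-195) = 8*(-195) = -1560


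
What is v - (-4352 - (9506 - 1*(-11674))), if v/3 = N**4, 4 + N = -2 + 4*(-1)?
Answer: 55532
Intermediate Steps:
N = -10 (N = -4 + (-2 + 4*(-1)) = -4 + (-2 - 4) = -4 - 6 = -10)
v = 30000 (v = 3*(-10)**4 = 3*10000 = 30000)
v - (-4352 - (9506 - 1*(-11674))) = 30000 - (-4352 - (9506 - 1*(-11674))) = 30000 - (-4352 - (9506 + 11674)) = 30000 - (-4352 - 1*21180) = 30000 - (-4352 - 21180) = 30000 - 1*(-25532) = 30000 + 25532 = 55532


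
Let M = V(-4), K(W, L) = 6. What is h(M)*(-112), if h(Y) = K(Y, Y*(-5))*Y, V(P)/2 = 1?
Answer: -1344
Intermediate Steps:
V(P) = 2 (V(P) = 2*1 = 2)
M = 2
h(Y) = 6*Y
h(M)*(-112) = (6*2)*(-112) = 12*(-112) = -1344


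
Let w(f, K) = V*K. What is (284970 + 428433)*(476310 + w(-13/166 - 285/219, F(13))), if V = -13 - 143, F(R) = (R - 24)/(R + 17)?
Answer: 1699208947908/5 ≈ 3.3984e+11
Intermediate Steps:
F(R) = (-24 + R)/(17 + R)
V = -156
w(f, K) = -156*K
(284970 + 428433)*(476310 + w(-13/166 - 285/219, F(13))) = (284970 + 428433)*(476310 - 156*(-24 + 13)/(17 + 13)) = 713403*(476310 - 156*(-11)/30) = 713403*(476310 - 26*(-11)/5) = 713403*(476310 - 156*(-11/30)) = 713403*(476310 + 286/5) = 713403*(2381836/5) = 1699208947908/5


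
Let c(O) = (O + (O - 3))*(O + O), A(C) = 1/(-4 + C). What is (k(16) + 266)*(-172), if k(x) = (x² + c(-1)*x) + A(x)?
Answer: -351955/3 ≈ -1.1732e+5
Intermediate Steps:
c(O) = 2*O*(-3 + 2*O) (c(O) = (O + (-3 + O))*(2*O) = (-3 + 2*O)*(2*O) = 2*O*(-3 + 2*O))
k(x) = x² + 1/(-4 + x) + 10*x (k(x) = (x² + (2*(-1)*(-3 + 2*(-1)))*x) + 1/(-4 + x) = (x² + (2*(-1)*(-3 - 2))*x) + 1/(-4 + x) = (x² + (2*(-1)*(-5))*x) + 1/(-4 + x) = (x² + 10*x) + 1/(-4 + x) = x² + 1/(-4 + x) + 10*x)
(k(16) + 266)*(-172) = ((1 + 16*(-4 + 16)*(10 + 16))/(-4 + 16) + 266)*(-172) = ((1 + 16*12*26)/12 + 266)*(-172) = ((1 + 4992)/12 + 266)*(-172) = ((1/12)*4993 + 266)*(-172) = (4993/12 + 266)*(-172) = (8185/12)*(-172) = -351955/3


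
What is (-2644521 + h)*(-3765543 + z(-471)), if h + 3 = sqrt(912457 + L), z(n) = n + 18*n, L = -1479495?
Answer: 9981734681808 - 3774492*I*sqrt(567038) ≈ 9.9817e+12 - 2.8423e+9*I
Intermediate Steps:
z(n) = 19*n
h = -3 + I*sqrt(567038) (h = -3 + sqrt(912457 - 1479495) = -3 + sqrt(-567038) = -3 + I*sqrt(567038) ≈ -3.0 + 753.02*I)
(-2644521 + h)*(-3765543 + z(-471)) = (-2644521 + (-3 + I*sqrt(567038)))*(-3765543 + 19*(-471)) = (-2644524 + I*sqrt(567038))*(-3765543 - 8949) = (-2644524 + I*sqrt(567038))*(-3774492) = 9981734681808 - 3774492*I*sqrt(567038)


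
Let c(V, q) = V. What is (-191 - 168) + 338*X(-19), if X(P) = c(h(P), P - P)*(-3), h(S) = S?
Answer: 18907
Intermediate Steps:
X(P) = -3*P (X(P) = P*(-3) = -3*P)
(-191 - 168) + 338*X(-19) = (-191 - 168) + 338*(-3*(-19)) = -359 + 338*57 = -359 + 19266 = 18907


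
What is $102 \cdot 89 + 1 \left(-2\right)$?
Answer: $9076$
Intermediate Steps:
$102 \cdot 89 + 1 \left(-2\right) = 9078 - 2 = 9076$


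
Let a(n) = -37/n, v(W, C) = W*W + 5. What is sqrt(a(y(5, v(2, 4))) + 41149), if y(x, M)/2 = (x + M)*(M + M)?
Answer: sqrt(290346826)/84 ≈ 202.85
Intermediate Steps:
v(W, C) = 5 + W**2 (v(W, C) = W**2 + 5 = 5 + W**2)
y(x, M) = 4*M*(M + x) (y(x, M) = 2*((x + M)*(M + M)) = 2*((M + x)*(2*M)) = 2*(2*M*(M + x)) = 4*M*(M + x))
sqrt(a(y(5, v(2, 4))) + 41149) = sqrt(-37*1/(4*(5 + 2**2)*((5 + 2**2) + 5)) + 41149) = sqrt(-37*1/(4*(5 + 4)*((5 + 4) + 5)) + 41149) = sqrt(-37*1/(36*(9 + 5)) + 41149) = sqrt(-37/(4*9*14) + 41149) = sqrt(-37/504 + 41149) = sqrt(20739059/504) = sqrt(290346826)/84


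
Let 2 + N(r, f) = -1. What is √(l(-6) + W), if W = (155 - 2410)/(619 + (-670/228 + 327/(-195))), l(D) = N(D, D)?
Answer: I*√138249913333713/4552589 ≈ 2.5827*I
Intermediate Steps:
N(r, f) = -3 (N(r, f) = -2 - 1 = -3)
l(D) = -3
W = -16709550/4552589 (W = -2255/(619 + (-670*1/228 + 327*(-1/195))) = -2255/(619 + (-335/114 - 109/65)) = -2255/(619 - 34201/7410) = -2255/4552589/7410 = -2255*7410/4552589 = -16709550/4552589 ≈ -3.6703)
√(l(-6) + W) = √(-3 - 16709550/4552589) = √(-30367317/4552589) = I*√138249913333713/4552589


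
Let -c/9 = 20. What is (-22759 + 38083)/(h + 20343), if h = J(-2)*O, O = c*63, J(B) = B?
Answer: 5108/14341 ≈ 0.35618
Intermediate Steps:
c = -180 (c = -9*20 = -180)
O = -11340 (O = -180*63 = -11340)
h = 22680 (h = -2*(-11340) = 22680)
(-22759 + 38083)/(h + 20343) = (-22759 + 38083)/(22680 + 20343) = 15324/43023 = 15324*(1/43023) = 5108/14341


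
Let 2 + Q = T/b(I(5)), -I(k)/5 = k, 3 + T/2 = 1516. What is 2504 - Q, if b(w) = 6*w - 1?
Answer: 381432/151 ≈ 2526.0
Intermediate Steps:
T = 3026 (T = -6 + 2*1516 = -6 + 3032 = 3026)
I(k) = -5*k
b(w) = -1 + 6*w
Q = -3328/151 (Q = -2 + 3026/(-1 + 6*(-5*5)) = -2 + 3026/(-1 + 6*(-25)) = -2 + 3026/(-1 - 150) = -2 + 3026/(-151) = -2 + 3026*(-1/151) = -2 - 3026/151 = -3328/151 ≈ -22.040)
2504 - Q = 2504 - 1*(-3328/151) = 2504 + 3328/151 = 381432/151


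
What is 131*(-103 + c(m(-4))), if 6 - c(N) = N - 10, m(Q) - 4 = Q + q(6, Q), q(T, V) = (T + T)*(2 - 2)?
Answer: -11397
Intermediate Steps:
q(T, V) = 0 (q(T, V) = (2*T)*0 = 0)
m(Q) = 4 + Q (m(Q) = 4 + (Q + 0) = 4 + Q)
c(N) = 16 - N (c(N) = 6 - (N - 10) = 6 - (-10 + N) = 6 + (10 - N) = 16 - N)
131*(-103 + c(m(-4))) = 131*(-103 + (16 - (4 - 4))) = 131*(-103 + (16 - 1*0)) = 131*(-103 + (16 + 0)) = 131*(-103 + 16) = 131*(-87) = -11397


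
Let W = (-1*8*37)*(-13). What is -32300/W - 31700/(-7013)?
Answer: -26134575/6746506 ≈ -3.8738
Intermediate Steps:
W = 3848 (W = -8*37*(-13) = -296*(-13) = 3848)
-32300/W - 31700/(-7013) = -32300/3848 - 31700/(-7013) = -32300*1/3848 - 31700*(-1/7013) = -8075/962 + 31700/7013 = -26134575/6746506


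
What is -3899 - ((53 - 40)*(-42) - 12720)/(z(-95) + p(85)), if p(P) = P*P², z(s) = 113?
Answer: -399150116/102373 ≈ -3899.0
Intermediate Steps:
p(P) = P³
-3899 - ((53 - 40)*(-42) - 12720)/(z(-95) + p(85)) = -3899 - ((53 - 40)*(-42) - 12720)/(113 + 85³) = -3899 - (13*(-42) - 12720)/(113 + 614125) = -3899 - (-546 - 12720)/614238 = -3899 - (-13266)/614238 = -3899 - 1*(-2211/102373) = -3899 + 2211/102373 = -399150116/102373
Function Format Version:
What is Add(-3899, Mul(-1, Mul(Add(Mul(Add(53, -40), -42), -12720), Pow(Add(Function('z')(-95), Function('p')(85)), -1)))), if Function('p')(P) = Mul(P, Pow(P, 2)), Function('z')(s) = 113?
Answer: Rational(-399150116, 102373) ≈ -3899.0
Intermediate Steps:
Function('p')(P) = Pow(P, 3)
Add(-3899, Mul(-1, Mul(Add(Mul(Add(53, -40), -42), -12720), Pow(Add(Function('z')(-95), Function('p')(85)), -1)))) = Add(-3899, Mul(-1, Mul(Add(Mul(Add(53, -40), -42), -12720), Pow(Add(113, Pow(85, 3)), -1)))) = Add(-3899, Mul(-1, Mul(Add(Mul(13, -42), -12720), Pow(Add(113, 614125), -1)))) = Add(-3899, Mul(-1, Mul(Add(-546, -12720), Pow(614238, -1)))) = Add(-3899, Mul(-1, Mul(-13266, Rational(1, 614238)))) = Add(-3899, Mul(-1, Rational(-2211, 102373))) = Add(-3899, Rational(2211, 102373)) = Rational(-399150116, 102373)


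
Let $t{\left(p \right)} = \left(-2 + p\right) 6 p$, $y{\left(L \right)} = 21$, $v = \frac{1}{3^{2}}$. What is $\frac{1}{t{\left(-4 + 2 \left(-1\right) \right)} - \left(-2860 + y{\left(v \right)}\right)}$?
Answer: $\frac{1}{3127} \approx 0.0003198$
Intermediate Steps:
$v = \frac{1}{9} \approx 0.11111$
$t{\left(p \right)} = 6 p \left(-2 + p\right)$
$\frac{1}{t{\left(-4 + 2 \left(-1\right) \right)} - \left(-2860 + y{\left(v \right)}\right)} = \frac{1}{6 \left(-4 + 2 \left(-1\right)\right) \left(-2 + \left(-4 + 2 \left(-1\right)\right)\right) + \left(2860 - 21\right)} = \frac{1}{6 \left(-4 - 2\right) \left(-2 - 6\right) + \left(2860 - 21\right)} = \frac{1}{6 \left(-6\right) \left(-2 - 6\right) + 2839} = \frac{1}{6 \left(-6\right) \left(-8\right) + 2839} = \frac{1}{288 + 2839} = \frac{1}{3127}$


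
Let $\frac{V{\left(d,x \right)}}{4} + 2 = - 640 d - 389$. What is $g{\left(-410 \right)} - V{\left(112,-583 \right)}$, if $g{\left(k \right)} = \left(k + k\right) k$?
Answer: $624484$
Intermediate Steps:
$V{\left(d,x \right)} = -1564 - 2560 d$ ($V{\left(d,x \right)} = -8 + 4 \left(- 640 d - 389\right) = -8 + 4 \left(-389 - 640 d\right) = -8 - \left(1556 + 2560 d\right) = -1564 - 2560 d$)
$g{\left(k \right)} = 2 k^{2}$ ($g{\left(k \right)} = 2 k k = 2 k^{2}$)
$g{\left(-410 \right)} - V{\left(112,-583 \right)} = 2 \left(-410\right)^{2} - \left(-1564 - 286720\right) = 2 \cdot 168100 - \left(-1564 - 286720\right) = 336200 - -288284 = 336200 + 288284 = 624484$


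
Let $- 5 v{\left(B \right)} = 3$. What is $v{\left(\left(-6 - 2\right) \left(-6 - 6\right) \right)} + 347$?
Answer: $\frac{1732}{5} \approx 346.4$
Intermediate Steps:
$v{\left(B \right)} = - \frac{3}{5}$ ($v{\left(B \right)} = \left(- \frac{1}{5}\right) 3 = - \frac{3}{5}$)
$v{\left(\left(-6 - 2\right) \left(-6 - 6\right) \right)} + 347 = - \frac{3}{5} + 347 = \frac{1732}{5}$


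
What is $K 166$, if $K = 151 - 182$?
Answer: $-5146$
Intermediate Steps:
$K = -31$ ($K = 151 - 182 = -31$)
$K 166 = \left(-31\right) 166 = -5146$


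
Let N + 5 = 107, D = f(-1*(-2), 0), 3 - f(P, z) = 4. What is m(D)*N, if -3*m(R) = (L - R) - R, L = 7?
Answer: -306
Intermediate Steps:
f(P, z) = -1 (f(P, z) = 3 - 1*4 = 3 - 4 = -1)
D = -1
N = 102 (N = -5 + 107 = 102)
m(R) = -7/3 + 2*R/3 (m(R) = -((7 - R) - R)/3 = -(7 - 2*R)/3 = -7/3 + 2*R/3)
m(D)*N = (-7/3 + (⅔)*(-1))*102 = (-7/3 - ⅔)*102 = -3*102 = -306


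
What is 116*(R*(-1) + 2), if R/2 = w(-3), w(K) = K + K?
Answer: 1624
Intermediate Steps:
w(K) = 2*K
R = -12 (R = 2*(2*(-3)) = 2*(-6) = -12)
116*(R*(-1) + 2) = 116*(-12*(-1) + 2) = 116*(12 + 2) = 116*14 = 1624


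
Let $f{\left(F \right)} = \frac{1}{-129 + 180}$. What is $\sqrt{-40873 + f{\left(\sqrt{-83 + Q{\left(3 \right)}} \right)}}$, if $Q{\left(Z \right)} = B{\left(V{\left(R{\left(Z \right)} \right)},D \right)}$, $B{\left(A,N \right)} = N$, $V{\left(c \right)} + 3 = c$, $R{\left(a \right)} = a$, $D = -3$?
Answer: $\frac{i \sqrt{106310622}}{51} \approx 202.17 i$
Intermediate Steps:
$V{\left(c \right)} = -3 + c$
$Q{\left(Z \right)} = -3$
$f{\left(F \right)} = \frac{1}{51}$
$\sqrt{-40873 + f{\left(\sqrt{-83 + Q{\left(3 \right)}} \right)}} = \sqrt{-40873 + \frac{1}{51}} = \sqrt{- \frac{2084522}{51}} = \frac{i \sqrt{106310622}}{51}$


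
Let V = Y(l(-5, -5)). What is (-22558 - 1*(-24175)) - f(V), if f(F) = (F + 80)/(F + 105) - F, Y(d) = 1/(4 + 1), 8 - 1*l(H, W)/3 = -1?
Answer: 4251231/2630 ≈ 1616.4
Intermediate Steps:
l(H, W) = 27 (l(H, W) = 24 - 3*(-1) = 24 + 3 = 27)
Y(d) = ⅕ (Y(d) = 1/5 = ⅕)
V = ⅕ ≈ 0.20000
f(F) = -F + (80 + F)/(105 + F) (f(F) = (80 + F)/(105 + F) - F = -F + (80 + F)/(105 + F))
(-22558 - 1*(-24175)) - f(V) = (-22558 - 1*(-24175)) - (80 - (⅕)² - 104*⅕)/(105 + ⅕) = (-22558 + 24175) - (80 - 1*1/25 - 104/5)/526/5 = 1617 - 5*(80 - 1/25 - 104/5)/526 = 1617 - 5*1479/(526*25) = 1617 - 1*1479/2630 = 1617 - 1479/2630 = 4251231/2630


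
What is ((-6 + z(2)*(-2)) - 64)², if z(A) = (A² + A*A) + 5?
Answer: 9216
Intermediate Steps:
z(A) = 5 + 2*A² (z(A) = (A² + A²) + 5 = 2*A² + 5 = 5 + 2*A²)
((-6 + z(2)*(-2)) - 64)² = ((-6 + (5 + 2*2²)*(-2)) - 64)² = ((-6 + (5 + 2*4)*(-2)) - 64)² = ((-6 + (5 + 8)*(-2)) - 64)² = ((-6 + 13*(-2)) - 64)² = ((-6 - 26) - 64)² = (-32 - 64)² = (-96)² = 9216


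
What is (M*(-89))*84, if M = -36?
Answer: 269136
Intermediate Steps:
(M*(-89))*84 = -36*(-89)*84 = 3204*84 = 269136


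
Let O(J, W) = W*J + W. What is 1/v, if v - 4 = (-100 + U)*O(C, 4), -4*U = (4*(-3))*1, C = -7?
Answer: 1/2332 ≈ 0.00042882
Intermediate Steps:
U = 3 (U = -4*(-3)/4 = -(-3) = -1/4*(-12) = 3)
O(J, W) = W + J*W (O(J, W) = J*W + W = W + J*W)
v = 2332 (v = 4 + (-100 + 3)*(4*(1 - 7)) = 4 - 388*(-6) = 4 - 97*(-24) = 4 + 2328 = 2332)
1/v = 1/2332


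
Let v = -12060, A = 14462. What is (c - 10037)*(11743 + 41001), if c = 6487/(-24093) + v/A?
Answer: -92238866917165552/174216483 ≈ -5.2945e+8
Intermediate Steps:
c = -192188287/174216483 (c = 6487/(-24093) - 12060/14462 = 6487*(-1/24093) - 12060*1/14462 = -6487/24093 - 6030/7231 = -192188287/174216483 ≈ -1.1032)
(c - 10037)*(11743 + 41001) = (-192188287/174216483 - 10037)*(11743 + 41001) = -1748803028158/174216483*52744 = -92238866917165552/174216483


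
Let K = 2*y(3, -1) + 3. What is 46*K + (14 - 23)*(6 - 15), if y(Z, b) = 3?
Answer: 495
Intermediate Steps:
K = 9 (K = 2*3 + 3 = 6 + 3 = 9)
46*K + (14 - 23)*(6 - 15) = 46*9 + (14 - 23)*(6 - 15) = 414 - 9*(-9) = 414 + 81 = 495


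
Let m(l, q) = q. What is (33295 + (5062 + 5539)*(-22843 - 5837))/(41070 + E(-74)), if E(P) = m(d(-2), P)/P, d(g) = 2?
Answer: -304003385/41071 ≈ -7401.9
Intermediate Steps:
E(P) = 1 (E(P) = P/P = 1)
(33295 + (5062 + 5539)*(-22843 - 5837))/(41070 + E(-74)) = (33295 + (5062 + 5539)*(-22843 - 5837))/(41070 + 1) = (33295 + 10601*(-28680))/41071 = (33295 - 304036680)*(1/41071) = -304003385*1/41071 = -304003385/41071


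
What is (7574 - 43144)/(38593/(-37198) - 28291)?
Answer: 1323132860/1052407211 ≈ 1.2572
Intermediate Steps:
(7574 - 43144)/(38593/(-37198) - 28291) = -35570/(38593*(-1/37198) - 28291) = -35570/(-38593/37198 - 28291) = -35570/(-1052407211/37198) = -35570*(-37198/1052407211) = 1323132860/1052407211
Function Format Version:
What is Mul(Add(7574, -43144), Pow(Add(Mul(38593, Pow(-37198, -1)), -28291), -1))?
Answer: Rational(1323132860, 1052407211) ≈ 1.2572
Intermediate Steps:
Mul(Add(7574, -43144), Pow(Add(Mul(38593, Pow(-37198, -1)), -28291), -1)) = Mul(-35570, Pow(Add(Mul(38593, Rational(-1, 37198)), -28291), -1)) = Mul(-35570, Pow(Add(Rational(-38593, 37198), -28291), -1)) = Mul(-35570, Pow(Rational(-1052407211, 37198), -1)) = Mul(-35570, Rational(-37198, 1052407211)) = Rational(1323132860, 1052407211)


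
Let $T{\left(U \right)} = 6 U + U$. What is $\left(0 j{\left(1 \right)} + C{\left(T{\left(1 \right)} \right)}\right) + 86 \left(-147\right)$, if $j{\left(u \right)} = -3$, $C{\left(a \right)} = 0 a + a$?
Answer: $-12635$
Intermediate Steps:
$T{\left(U \right)} = 7 U$
$C{\left(a \right)} = a$ ($C{\left(a \right)} = 0 + a = a$)
$\left(0 j{\left(1 \right)} + C{\left(T{\left(1 \right)} \right)}\right) + 86 \left(-147\right) = \left(0 \left(-3\right) + 7 \cdot 1\right) + 86 \left(-147\right) = \left(0 + 7\right) - 12642 = 7 - 12642 = -12635$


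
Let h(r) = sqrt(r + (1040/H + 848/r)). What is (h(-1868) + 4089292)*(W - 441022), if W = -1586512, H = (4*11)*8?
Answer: -8291178565928 - 1013767*I*sqrt(196912932634)/5137 ≈ -8.2912e+12 - 8.7572e+7*I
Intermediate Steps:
H = 352 (H = 44*8 = 352)
h(r) = sqrt(65/22 + r + 848/r) (h(r) = sqrt(r + (1040/352 + 848/r)) = sqrt(r + (1040*(1/352) + 848/r)) = sqrt(r + (65/22 + 848/r)) = sqrt(65/22 + r + 848/r))
(h(-1868) + 4089292)*(W - 441022) = (sqrt(1430 + 484*(-1868) + 410432/(-1868))/22 + 4089292)*(-1586512 - 441022) = (sqrt(1430 - 904112 + 410432*(-1/1868))/22 + 4089292)*(-2027534) = (sqrt(1430 - 904112 - 102608/467)/22 + 4089292)*(-2027534) = (sqrt(-421655102/467)/22 + 4089292)*(-2027534) = ((I*sqrt(196912932634)/467)/22 + 4089292)*(-2027534) = (I*sqrt(196912932634)/10274 + 4089292)*(-2027534) = (4089292 + I*sqrt(196912932634)/10274)*(-2027534) = -8291178565928 - 1013767*I*sqrt(196912932634)/5137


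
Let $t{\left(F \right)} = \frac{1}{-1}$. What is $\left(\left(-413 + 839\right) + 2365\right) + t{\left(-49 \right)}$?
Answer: $2790$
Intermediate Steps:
$t{\left(F \right)} = -1$
$\left(\left(-413 + 839\right) + 2365\right) + t{\left(-49 \right)} = \left(\left(-413 + 839\right) + 2365\right) - 1 = \left(426 + 2365\right) - 1 = 2791 - 1 = 2790$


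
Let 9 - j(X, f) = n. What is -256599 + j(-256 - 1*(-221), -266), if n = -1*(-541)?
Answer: -257131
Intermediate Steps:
n = 541
j(X, f) = -532 (j(X, f) = 9 - 1*541 = 9 - 541 = -532)
-256599 + j(-256 - 1*(-221), -266) = -256599 - 532 = -257131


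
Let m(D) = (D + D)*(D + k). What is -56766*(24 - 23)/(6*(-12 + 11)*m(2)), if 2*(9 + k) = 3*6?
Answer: 9461/8 ≈ 1182.6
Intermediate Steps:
k = 0 (k = -9 + (3*6)/2 = -9 + (½)*18 = -9 + 9 = 0)
m(D) = 2*D² (m(D) = (D + D)*(D + 0) = (2*D)*D = 2*D²)
-56766*(24 - 23)/(6*(-12 + 11)*m(2)) = -56766*(24 - 23)/(48*(-12 + 11)) = -56766/((6*(-1/1))*(2*4)) = -56766/((6*(-1*1))*8) = -56766/((6*(-1))*8) = -56766/((-6*8)) = -56766/(-48) = -56766*(-1/48) = 9461/8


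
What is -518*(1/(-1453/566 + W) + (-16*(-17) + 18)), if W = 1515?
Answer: -18370595904/122291 ≈ -1.5022e+5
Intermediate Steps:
-518*(1/(-1453/566 + W) + (-16*(-17) + 18)) = -518*(1/(-1453/566 + 1515) + (-16*(-17) + 18)) = -518*(1/(-1453*1/566 + 1515) + (272 + 18)) = -518*(1/(-1453/566 + 1515) + 290) = -518*(1/(856037/566) + 290) = -518*(566/856037 + 290) = -518*248251296/856037 = -18370595904/122291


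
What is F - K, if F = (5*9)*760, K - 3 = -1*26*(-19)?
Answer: 33703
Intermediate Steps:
K = 497 (K = 3 - 1*26*(-19) = 3 - 26*(-19) = 3 + 494 = 497)
F = 34200 (F = 45*760 = 34200)
F - K = 34200 - 1*497 = 34200 - 497 = 33703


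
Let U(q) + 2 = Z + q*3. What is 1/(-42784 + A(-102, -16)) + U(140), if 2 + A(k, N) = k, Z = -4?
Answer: 17755631/42888 ≈ 414.00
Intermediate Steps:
A(k, N) = -2 + k
U(q) = -6 + 3*q (U(q) = -2 + (-4 + q*3) = -2 + (-4 + 3*q) = -6 + 3*q)
1/(-42784 + A(-102, -16)) + U(140) = 1/(-42784 + (-2 - 102)) + (-6 + 3*140) = 1/(-42784 - 104) + (-6 + 420) = 1/(-42888) + 414 = -1/42888 + 414 = 17755631/42888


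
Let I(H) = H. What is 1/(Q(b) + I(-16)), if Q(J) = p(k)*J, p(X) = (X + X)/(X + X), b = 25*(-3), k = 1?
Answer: -1/91 ≈ -0.010989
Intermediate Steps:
b = -75
p(X) = 1 (p(X) = (2*X)/((2*X)) = (2*X)*(1/(2*X)) = 1)
Q(J) = J (Q(J) = 1*J = J)
1/(Q(b) + I(-16)) = 1/(-75 - 16) = 1/(-91) = -1/91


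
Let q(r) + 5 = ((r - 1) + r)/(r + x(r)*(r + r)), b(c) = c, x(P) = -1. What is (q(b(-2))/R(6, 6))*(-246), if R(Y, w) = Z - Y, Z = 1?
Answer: -369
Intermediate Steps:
q(r) = -5 - (-1 + 2*r)/r (q(r) = -5 + ((r - 1) + r)/(r - (r + r)) = -5 + ((-1 + r) + r)/(r - 2*r) = -5 + (-1 + 2*r)/(r - 2*r) = -5 + (-1 + 2*r)/((-r)) = -5 + (-1 + 2*r)*(-1/r) = -5 - (-1 + 2*r)/r)
R(Y, w) = 1 - Y
(q(b(-2))/R(6, 6))*(-246) = ((-7 + 1/(-2))/(1 - 1*6))*(-246) = ((-7 - ½)/(1 - 6))*(-246) = -15/2/(-5)*(-246) = -15/2*(-⅕)*(-246) = (3/2)*(-246) = -369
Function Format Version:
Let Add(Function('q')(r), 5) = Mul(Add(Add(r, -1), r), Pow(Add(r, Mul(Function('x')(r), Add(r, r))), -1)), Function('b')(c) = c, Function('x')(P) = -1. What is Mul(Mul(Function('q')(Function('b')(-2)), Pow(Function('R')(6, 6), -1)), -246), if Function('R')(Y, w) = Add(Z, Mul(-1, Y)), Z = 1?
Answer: -369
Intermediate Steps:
Function('q')(r) = Add(-5, Mul(-1, Pow(r, -1), Add(-1, Mul(2, r)))) (Function('q')(r) = Add(-5, Mul(Add(Add(r, -1), r), Pow(Add(r, Mul(-1, Add(r, r))), -1))) = Add(-5, Mul(Add(Add(-1, r), r), Pow(Add(r, Mul(-1, Mul(2, r))), -1))) = Add(-5, Mul(Add(-1, Mul(2, r)), Pow(Add(r, Mul(-2, r)), -1))) = Add(-5, Mul(Add(-1, Mul(2, r)), Pow(Mul(-1, r), -1))) = Add(-5, Mul(Add(-1, Mul(2, r)), Mul(-1, Pow(r, -1)))) = Add(-5, Mul(-1, Pow(r, -1), Add(-1, Mul(2, r)))))
Function('R')(Y, w) = Add(1, Mul(-1, Y))
Mul(Mul(Function('q')(Function('b')(-2)), Pow(Function('R')(6, 6), -1)), -246) = Mul(Mul(Add(-7, Pow(-2, -1)), Pow(Add(1, Mul(-1, 6)), -1)), -246) = Mul(Mul(Add(-7, Rational(-1, 2)), Pow(Add(1, -6), -1)), -246) = Mul(Mul(Rational(-15, 2), Pow(-5, -1)), -246) = Mul(Mul(Rational(-15, 2), Rational(-1, 5)), -246) = Mul(Rational(3, 2), -246) = -369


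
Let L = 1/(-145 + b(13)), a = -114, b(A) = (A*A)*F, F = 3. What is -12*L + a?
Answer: -20640/181 ≈ -114.03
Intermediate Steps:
b(A) = 3*A² (b(A) = (A*A)*3 = A²*3 = 3*A²)
L = 1/362 (L = 1/(-145 + 3*13²) = 1/(-145 + 3*169) = 1/(-145 + 507) = 1/362 ≈ 0.0027624)
-12*L + a = -12*1/362 - 114 = -6/181 - 114 = -20640/181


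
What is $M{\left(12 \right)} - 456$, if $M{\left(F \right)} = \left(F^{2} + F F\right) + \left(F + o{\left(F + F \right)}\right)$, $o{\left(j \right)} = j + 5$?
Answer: $-127$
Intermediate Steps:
$o{\left(j \right)} = 5 + j$
$M{\left(F \right)} = 5 + 2 F^{2} + 3 F$ ($M{\left(F \right)} = \left(F^{2} + F F\right) + \left(F + \left(5 + \left(F + F\right)\right)\right) = \left(F^{2} + F^{2}\right) + \left(F + \left(5 + 2 F\right)\right) = 2 F^{2} + \left(5 + 3 F\right) = 5 + 2 F^{2} + 3 F$)
$M{\left(12 \right)} - 456 = \left(5 + 2 \cdot 12^{2} + 3 \cdot 12\right) - 456 = \left(5 + 2 \cdot 144 + 36\right) - 456 = \left(5 + 288 + 36\right) - 456 = 329 - 456 = -127$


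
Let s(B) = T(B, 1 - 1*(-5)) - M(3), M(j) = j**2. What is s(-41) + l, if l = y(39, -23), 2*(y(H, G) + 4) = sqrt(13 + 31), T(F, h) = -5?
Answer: -18 + sqrt(11) ≈ -14.683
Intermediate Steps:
y(H, G) = -4 + sqrt(11) (y(H, G) = -4 + sqrt(13 + 31)/2 = -4 + sqrt(44)/2 = -4 + (2*sqrt(11))/2 = -4 + sqrt(11))
l = -4 + sqrt(11) ≈ -0.68338
s(B) = -14 (s(B) = -5 - 1*3**2 = -5 - 1*9 = -5 - 9 = -14)
s(-41) + l = -14 + (-4 + sqrt(11)) = -18 + sqrt(11)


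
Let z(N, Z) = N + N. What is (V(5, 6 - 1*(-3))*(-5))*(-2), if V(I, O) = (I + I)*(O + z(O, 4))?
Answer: 2700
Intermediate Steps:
z(N, Z) = 2*N
V(I, O) = 6*I*O (V(I, O) = (I + I)*(O + 2*O) = (2*I)*(3*O) = 6*I*O)
(V(5, 6 - 1*(-3))*(-5))*(-2) = ((6*5*(6 - 1*(-3)))*(-5))*(-2) = ((6*5*(6 + 3))*(-5))*(-2) = ((6*5*9)*(-5))*(-2) = (270*(-5))*(-2) = -1350*(-2) = 2700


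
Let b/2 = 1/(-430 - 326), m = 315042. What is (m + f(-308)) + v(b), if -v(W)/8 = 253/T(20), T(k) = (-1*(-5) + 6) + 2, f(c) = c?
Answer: 4089518/13 ≈ 3.1458e+5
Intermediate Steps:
b = -1/378 (b = 2/(-430 - 326) = 2/(-756) = 2*(-1/756) = -1/378 ≈ -0.0026455)
T(k) = 13 (T(k) = (5 + 6) + 2 = 11 + 2 = 13)
v(W) = -2024/13
(m + f(-308)) + v(b) = (315042 - 308) - 2024/13 = 314734 - 2024/13 = 4089518/13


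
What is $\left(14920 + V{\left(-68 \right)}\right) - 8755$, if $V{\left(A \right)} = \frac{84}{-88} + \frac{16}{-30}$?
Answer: $\frac{2033959}{330} \approx 6163.5$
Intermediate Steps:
$V{\left(A \right)} = - \frac{491}{330}$ ($V{\left(A \right)} = 84 \left(- \frac{1}{88}\right) + 16 \left(- \frac{1}{30}\right) = - \frac{21}{22} - \frac{8}{15} = - \frac{491}{330}$)
$\left(14920 + V{\left(-68 \right)}\right) - 8755 = \left(14920 - \frac{491}{330}\right) - 8755 = \frac{4923109}{330} - 8755 = \frac{2033959}{330}$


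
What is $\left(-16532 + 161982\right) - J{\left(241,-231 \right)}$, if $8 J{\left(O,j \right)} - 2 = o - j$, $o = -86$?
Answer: $\frac{1163453}{8} \approx 1.4543 \cdot 10^{5}$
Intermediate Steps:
$J{\left(O,j \right)} = - \frac{21}{2} - \frac{j}{8}$ ($J{\left(O,j \right)} = \frac{1}{4} + \frac{-86 - j}{8} = \frac{1}{4} - \left(\frac{43}{4} + \frac{j}{8}\right) = - \frac{21}{2} - \frac{j}{8}$)
$\left(-16532 + 161982\right) - J{\left(241,-231 \right)} = \left(-16532 + 161982\right) - \left(- \frac{21}{2} - - \frac{231}{8}\right) = 145450 - \left(- \frac{21}{2} + \frac{231}{8}\right) = 145450 - \frac{147}{8} = \frac{1163453}{8}$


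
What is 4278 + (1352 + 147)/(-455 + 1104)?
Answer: 2777921/649 ≈ 4280.3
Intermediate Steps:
4278 + (1352 + 147)/(-455 + 1104) = 4278 + 1499/649 = 2777921/649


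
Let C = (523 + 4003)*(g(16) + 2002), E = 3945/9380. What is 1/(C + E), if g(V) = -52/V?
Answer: 1876/16970939319 ≈ 1.1054e-7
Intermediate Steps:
E = 789/1876 (E = 3945*(1/9380) = 789/1876 ≈ 0.42058)
C = 18092685/2 (C = (523 + 4003)*(-52/16 + 2002) = 4526*(-52*1/16 + 2002) = 4526*(-13/4 + 2002) = 4526*(7995/4) = 18092685/2 ≈ 9.0463e+6)
1/(C + E) = 1/(18092685/2 + 789/1876) = 1/(16970939319/1876) = 1876/16970939319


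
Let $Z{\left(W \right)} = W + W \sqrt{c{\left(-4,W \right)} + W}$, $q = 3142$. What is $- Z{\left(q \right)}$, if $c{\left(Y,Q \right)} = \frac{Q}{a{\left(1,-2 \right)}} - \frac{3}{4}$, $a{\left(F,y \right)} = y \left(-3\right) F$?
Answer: $-3142 - \frac{1571 \sqrt{131937}}{3} \approx -1.9335 \cdot 10^{5}$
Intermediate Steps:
$a{\left(F,y \right)} = - 3 F y$ ($a{\left(F,y \right)} = - 3 y F = - 3 F y$)
$c{\left(Y,Q \right)} = - \frac{3}{4} + \frac{Q}{6}$ ($c{\left(Y,Q \right)} = \frac{Q}{\left(-3\right) 1 \left(-2\right)} - \frac{3}{4} = \frac{Q}{6} - \frac{3}{4} = - \frac{3}{4} + \frac{Q}{6}$)
$Z{\left(W \right)} = W + W \sqrt{- \frac{3}{4} + \frac{7 W}{6}}$ ($Z{\left(W \right)} = W + W \sqrt{\left(- \frac{3}{4} + \frac{W}{6}\right) + W} = W + W \sqrt{- \frac{3}{4} + \frac{7 W}{6}}$)
$- Z{\left(q \right)} = - \frac{3142 \left(6 + \sqrt{-27 + 42 \cdot 3142}\right)}{6} = - \frac{3142 \left(6 + \sqrt{-27 + 131964}\right)}{6} = - \frac{3142 \left(6 + \sqrt{131937}\right)}{6} = - (3142 + \frac{1571 \sqrt{131937}}{3}) = -3142 - \frac{1571 \sqrt{131937}}{3}$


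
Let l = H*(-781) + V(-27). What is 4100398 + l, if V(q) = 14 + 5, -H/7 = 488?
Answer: 6768313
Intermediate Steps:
H = -3416 (H = -7*488 = -3416)
V(q) = 19
l = 2667915 (l = -3416*(-781) + 19 = 2667896 + 19 = 2667915)
4100398 + l = 4100398 + 2667915 = 6768313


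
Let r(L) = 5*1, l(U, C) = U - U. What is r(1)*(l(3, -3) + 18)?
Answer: 90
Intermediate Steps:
l(U, C) = 0
r(L) = 5
r(1)*(l(3, -3) + 18) = 5*(0 + 18) = 5*18 = 90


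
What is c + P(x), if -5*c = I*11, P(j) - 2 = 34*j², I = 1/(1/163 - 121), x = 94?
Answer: 29625009653/98610 ≈ 3.0043e+5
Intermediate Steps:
I = -163/19722 (I = 1/(1/163 - 121) = 1/(-19722/163) = -163/19722 ≈ -0.0082649)
P(j) = 2 + 34*j²
c = 1793/98610 (c = -(-163)*11/98610 = -⅕*(-1793/19722) = 1793/98610 ≈ 0.018183)
c + P(x) = 1793/98610 + (2 + 34*94²) = 1793/98610 + (2 + 34*8836) = 1793/98610 + (2 + 300424) = 1793/98610 + 300426 = 29625009653/98610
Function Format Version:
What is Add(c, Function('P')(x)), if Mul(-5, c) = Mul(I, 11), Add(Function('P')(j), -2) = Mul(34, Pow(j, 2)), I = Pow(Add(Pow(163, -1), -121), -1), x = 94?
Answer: Rational(29625009653, 98610) ≈ 3.0043e+5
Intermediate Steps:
I = Rational(-163, 19722) (I = Pow(Add(Rational(1, 163), -121), -1) = Pow(Rational(-19722, 163), -1) = Rational(-163, 19722) ≈ -0.0082649)
Function('P')(j) = Add(2, Mul(34, Pow(j, 2)))
c = Rational(1793, 98610) (c = Mul(Rational(-1, 5), Mul(Rational(-163, 19722), 11)) = Mul(Rational(-1, 5), Rational(-1793, 19722)) = Rational(1793, 98610) ≈ 0.018183)
Add(c, Function('P')(x)) = Add(Rational(1793, 98610), Add(2, Mul(34, Pow(94, 2)))) = Add(Rational(1793, 98610), Add(2, Mul(34, 8836))) = Add(Rational(1793, 98610), Add(2, 300424)) = Add(Rational(1793, 98610), 300426) = Rational(29625009653, 98610)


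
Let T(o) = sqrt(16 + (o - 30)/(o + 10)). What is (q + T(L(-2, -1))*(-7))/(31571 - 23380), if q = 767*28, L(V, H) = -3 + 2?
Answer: 21476/8191 - 7*sqrt(113)/24573 ≈ 2.6189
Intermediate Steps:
L(V, H) = -1
q = 21476
T(o) = sqrt(16 + (-30 + o)/(10 + o))
(q + T(L(-2, -1))*(-7))/(31571 - 23380) = (21476 + sqrt((130 + 17*(-1))/(10 - 1))*(-7))/(31571 - 23380) = (21476 + sqrt((130 - 17)/9)*(-7))/8191 = (21476 + sqrt((1/9)*113)*(-7))*(1/8191) = (21476 + sqrt(113/9)*(-7))*(1/8191) = (21476 + (sqrt(113)/3)*(-7))*(1/8191) = (21476 - 7*sqrt(113)/3)*(1/8191) = 21476/8191 - 7*sqrt(113)/24573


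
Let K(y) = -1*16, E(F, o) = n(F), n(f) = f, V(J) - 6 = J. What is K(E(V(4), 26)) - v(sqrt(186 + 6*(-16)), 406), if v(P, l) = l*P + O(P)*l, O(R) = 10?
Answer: -4076 - 1218*sqrt(10) ≈ -7927.7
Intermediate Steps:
V(J) = 6 + J
E(F, o) = F
v(P, l) = 10*l + P*l (v(P, l) = l*P + 10*l = P*l + 10*l = 10*l + P*l)
K(y) = -16
K(E(V(4), 26)) - v(sqrt(186 + 6*(-16)), 406) = -16 - 406*(10 + sqrt(186 + 6*(-16))) = -16 - 406*(10 + sqrt(186 - 96)) = -16 - 406*(10 + sqrt(90)) = -16 - 406*(10 + 3*sqrt(10)) = -16 - (4060 + 1218*sqrt(10)) = -16 + (-4060 - 1218*sqrt(10)) = -4076 - 1218*sqrt(10)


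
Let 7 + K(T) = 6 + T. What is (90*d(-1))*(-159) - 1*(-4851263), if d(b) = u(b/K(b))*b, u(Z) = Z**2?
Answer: 9709681/2 ≈ 4.8548e+6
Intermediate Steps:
K(T) = -1 + T (K(T) = -7 + (6 + T) = -1 + T)
d(b) = b**3/(-1 + b)**2 (d(b) = (b/(-1 + b))**2*b = (b**2/(-1 + b)**2)*b = b**3/(-1 + b)**2)
(90*d(-1))*(-159) - 1*(-4851263) = (90*((-1)**3/(-1 - 1)**2))*(-159) - 1*(-4851263) = (90*(-1/(-2)**2))*(-159) + 4851263 = (90*(-1*1/4))*(-159) + 4851263 = (90*(-1/4))*(-159) + 4851263 = -45/2*(-159) + 4851263 = 7155/2 + 4851263 = 9709681/2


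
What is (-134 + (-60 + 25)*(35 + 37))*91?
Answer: -241514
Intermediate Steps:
(-134 + (-60 + 25)*(35 + 37))*91 = (-134 - 35*72)*91 = (-134 - 2520)*91 = -2654*91 = -241514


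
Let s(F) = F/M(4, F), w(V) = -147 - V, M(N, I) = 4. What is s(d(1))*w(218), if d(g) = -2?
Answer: 365/2 ≈ 182.50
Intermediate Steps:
s(F) = F/4
s(d(1))*w(218) = ((¼)*(-2))*(-147 - 1*218) = -(-147 - 218)/2 = -½*(-365) = 365/2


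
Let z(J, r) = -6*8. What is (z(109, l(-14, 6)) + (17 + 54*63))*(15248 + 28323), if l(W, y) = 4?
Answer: 146877841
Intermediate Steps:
z(J, r) = -48
(z(109, l(-14, 6)) + (17 + 54*63))*(15248 + 28323) = (-48 + (17 + 54*63))*(15248 + 28323) = (-48 + (17 + 3402))*43571 = (-48 + 3419)*43571 = 3371*43571 = 146877841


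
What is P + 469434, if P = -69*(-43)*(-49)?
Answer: 324051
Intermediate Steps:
P = -145383 (P = 2967*(-49) = -145383)
P + 469434 = -145383 + 469434 = 324051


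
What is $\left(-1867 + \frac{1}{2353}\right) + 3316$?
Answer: $\frac{3409498}{2353} \approx 1449.0$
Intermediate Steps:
$\left(-1867 + \frac{1}{2353}\right) + 3316 = - \frac{4393050}{2353} + 3316 = \frac{3409498}{2353}$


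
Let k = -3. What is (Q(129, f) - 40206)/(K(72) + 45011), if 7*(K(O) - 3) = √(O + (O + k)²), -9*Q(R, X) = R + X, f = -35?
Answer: -798343636328/893580702939 + 2533636*√537/297860234313 ≈ -0.89322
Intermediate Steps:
Q(R, X) = -R/9 - X/9 (Q(R, X) = -(R + X)/9 = -R/9 - X/9)
K(O) = 3 + √(O + (-3 + O)²)/7 (K(O) = 3 + √(O + (O - 3)²)/7 = 3 + √(O + (-3 + O)²)/7)
(Q(129, f) - 40206)/(K(72) + 45011) = ((-⅑*129 - ⅑*(-35)) - 40206)/((3 + √(72 + (-3 + 72)²)/7) + 45011) = ((-43/3 + 35/9) - 40206)/((3 + √(72 + 69²)/7) + 45011) = (-94/9 - 40206)/((3 + √(72 + 4761)/7) + 45011) = -361948/(9*((3 + √4833/7) + 45011)) = -361948/(9*((3 + (3*√537)/7) + 45011)) = -361948/(9*((3 + 3*√537/7) + 45011)) = -361948/(9*(45014 + 3*√537/7))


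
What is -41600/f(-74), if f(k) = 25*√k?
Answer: 832*I*√74/37 ≈ 193.44*I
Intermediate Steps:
-41600/f(-74) = -41600*(-I*√74/1850) = -(-832)*I*√74/37 = 832*I*√74/37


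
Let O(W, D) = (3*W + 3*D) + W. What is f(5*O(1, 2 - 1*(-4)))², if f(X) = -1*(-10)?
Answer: 100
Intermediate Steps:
O(W, D) = 3*D + 4*W (O(W, D) = (3*D + 3*W) + W = 3*D + 4*W)
f(X) = 10
f(5*O(1, 2 - 1*(-4)))² = 10² = 100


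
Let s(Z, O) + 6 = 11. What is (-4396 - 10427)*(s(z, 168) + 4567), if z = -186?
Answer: -67770756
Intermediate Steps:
s(Z, O) = 5 (s(Z, O) = -6 + 11 = 5)
(-4396 - 10427)*(s(z, 168) + 4567) = (-4396 - 10427)*(5 + 4567) = -14823*4572 = -67770756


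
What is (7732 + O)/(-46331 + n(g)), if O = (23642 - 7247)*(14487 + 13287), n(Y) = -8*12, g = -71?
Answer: -455362462/46427 ≈ -9808.1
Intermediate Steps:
n(Y) = -96
O = 455354730 (O = 16395*27774 = 455354730)
(7732 + O)/(-46331 + n(g)) = (7732 + 455354730)/(-46331 - 96) = 455362462/(-46427) = 455362462*(-1/46427) = -455362462/46427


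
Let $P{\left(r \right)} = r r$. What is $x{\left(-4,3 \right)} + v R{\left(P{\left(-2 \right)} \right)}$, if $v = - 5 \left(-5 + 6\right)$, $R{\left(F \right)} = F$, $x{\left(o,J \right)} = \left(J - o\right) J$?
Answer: $1$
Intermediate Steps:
$P{\left(r \right)} = r^{2}$
$x{\left(o,J \right)} = J \left(J - o\right)$
$v = -5$ ($v = \left(-5\right) 1 = -5$)
$x{\left(-4,3 \right)} + v R{\left(P{\left(-2 \right)} \right)} = 3 \left(3 - -4\right) - 5 \left(-2\right)^{2} = 3 \left(3 + 4\right) - 20 = 3 \cdot 7 - 20 = 21 - 20 = 1$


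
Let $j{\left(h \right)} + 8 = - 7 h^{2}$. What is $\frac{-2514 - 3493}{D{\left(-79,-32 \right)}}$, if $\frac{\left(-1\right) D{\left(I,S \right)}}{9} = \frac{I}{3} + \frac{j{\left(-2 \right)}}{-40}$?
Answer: $- \frac{60070}{2289} \approx -26.243$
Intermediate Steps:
$j{\left(h \right)} = -8 - 7 h^{2}$
$D{\left(I,S \right)} = - \frac{81}{10} - 3 I$ ($D{\left(I,S \right)} = - 9 \left(\frac{I}{3} + \frac{-8 - 7 \left(-2\right)^{2}}{-40}\right) = - 9 \left(I \frac{1}{3} + \left(-8 - 28\right) \left(- \frac{1}{40}\right)\right) = - 9 \left(\frac{I}{3} + \left(-8 - 28\right) \left(- \frac{1}{40}\right)\right) = - 9 \left(\frac{I}{3} - - \frac{9}{10}\right) = - 9 \left(\frac{I}{3} + \frac{9}{10}\right) = - 9 \left(\frac{9}{10} + \frac{I}{3}\right) = - \frac{81}{10} - 3 I$)
$\frac{-2514 - 3493}{D{\left(-79,-32 \right)}} = \frac{-2514 - 3493}{- \frac{81}{10} - -237} = \frac{-2514 - 3493}{- \frac{81}{10} + 237} = - \frac{6007}{\frac{2289}{10}} = \left(-6007\right) \frac{10}{2289} = - \frac{60070}{2289}$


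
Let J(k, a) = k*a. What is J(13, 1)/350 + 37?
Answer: 12963/350 ≈ 37.037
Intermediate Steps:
J(k, a) = a*k
J(13, 1)/350 + 37 = (1*13)/350 + 37 = 13*(1/350) + 37 = 13/350 + 37 = 12963/350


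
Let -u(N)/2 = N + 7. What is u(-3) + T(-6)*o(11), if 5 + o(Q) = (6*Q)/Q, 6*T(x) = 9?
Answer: -13/2 ≈ -6.5000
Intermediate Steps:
T(x) = 3/2 (T(x) = (1/6)*9 = 3/2)
u(N) = -14 - 2*N (u(N) = -2*(N + 7) = -2*(7 + N) = -14 - 2*N)
o(Q) = 1 (o(Q) = -5 + (6*Q)/Q = -5 + 6 = 1)
u(-3) + T(-6)*o(11) = (-14 - 2*(-3)) + (3/2)*1 = (-14 + 6) + 3/2 = -8 + 3/2 = -13/2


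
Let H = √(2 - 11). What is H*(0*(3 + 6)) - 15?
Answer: -15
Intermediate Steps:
H = 3*I (H = √(-9) = 3*I ≈ 3.0*I)
H*(0*(3 + 6)) - 15 = (3*I)*(0*(3 + 6)) - 15 = (3*I)*(0*9) - 15 = (3*I)*0 - 15 = 0 - 15 = -15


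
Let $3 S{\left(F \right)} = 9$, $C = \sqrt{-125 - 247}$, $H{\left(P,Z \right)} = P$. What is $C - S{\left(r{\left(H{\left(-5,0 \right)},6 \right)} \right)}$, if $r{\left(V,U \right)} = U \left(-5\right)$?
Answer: $-3 + 2 i \sqrt{93} \approx -3.0 + 19.287 i$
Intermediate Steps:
$r{\left(V,U \right)} = - 5 U$
$C = 2 i \sqrt{93}$ ($C = \sqrt{-372} = 2 i \sqrt{93} \approx 19.287 i$)
$S{\left(F \right)} = 3$ ($S{\left(F \right)} = \frac{1}{3} \cdot 9 = 3$)
$C - S{\left(r{\left(H{\left(-5,0 \right)},6 \right)} \right)} = 2 i \sqrt{93} - 3 = -3 + 2 i \sqrt{93}$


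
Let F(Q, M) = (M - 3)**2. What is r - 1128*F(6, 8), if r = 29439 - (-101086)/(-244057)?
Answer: 302285537/244057 ≈ 1238.6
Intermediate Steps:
F(Q, M) = (-3 + M)**2
r = 7184692937/244057 (r = 29439 - (-101086)*(-1)/244057 = 29439 - 1*101086/244057 = 29439 - 101086/244057 = 7184692937/244057 ≈ 29439.)
r - 1128*F(6, 8) = 7184692937/244057 - 1128*(-3 + 8)**2 = 7184692937/244057 - 1128*5**2 = 7184692937/244057 - 1128*25 = 7184692937/244057 - 1*28200 = 7184692937/244057 - 28200 = 302285537/244057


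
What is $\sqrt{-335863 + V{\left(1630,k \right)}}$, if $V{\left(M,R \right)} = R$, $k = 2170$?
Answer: $3 i \sqrt{37077} \approx 577.66 i$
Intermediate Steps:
$\sqrt{-335863 + V{\left(1630,k \right)}} = \sqrt{-335863 + 2170} = \sqrt{-333693} = 3 i \sqrt{37077}$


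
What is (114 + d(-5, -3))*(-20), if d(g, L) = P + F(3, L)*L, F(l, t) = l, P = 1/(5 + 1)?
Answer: -6310/3 ≈ -2103.3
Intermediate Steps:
P = ⅙ (P = 1/6 = ⅙ ≈ 0.16667)
d(g, L) = ⅙ + 3*L
(114 + d(-5, -3))*(-20) = (114 + (⅙ + 3*(-3)))*(-20) = (114 + (⅙ - 9))*(-20) = (114 - 53/6)*(-20) = (631/6)*(-20) = -6310/3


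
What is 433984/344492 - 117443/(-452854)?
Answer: 59247391073/39001145042 ≈ 1.5191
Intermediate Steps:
433984/344492 - 117443/(-452854) = 433984*(1/344492) - 117443*(-1/452854) = 108496/86123 + 117443/452854 = 59247391073/39001145042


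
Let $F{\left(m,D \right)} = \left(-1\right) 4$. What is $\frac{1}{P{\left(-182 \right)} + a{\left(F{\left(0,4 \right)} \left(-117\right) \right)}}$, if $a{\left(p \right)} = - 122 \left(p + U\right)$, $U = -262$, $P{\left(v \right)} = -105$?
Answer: $- \frac{1}{25237} \approx -3.9624 \cdot 10^{-5}$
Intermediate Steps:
$F{\left(m,D \right)} = -4$
$a{\left(p \right)} = 31964 - 122 p$ ($a{\left(p \right)} = - 122 \left(p - 262\right) = - 122 \left(-262 + p\right) = 31964 - 122 p$)
$\frac{1}{P{\left(-182 \right)} + a{\left(F{\left(0,4 \right)} \left(-117\right) \right)}} = \frac{1}{-105 + \left(31964 - 122 \left(\left(-4\right) \left(-117\right)\right)\right)} = \frac{1}{-105 + \left(31964 - 57096\right)} = \frac{1}{-105 - 25132} = \frac{1}{-25237} = - \frac{1}{25237}$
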